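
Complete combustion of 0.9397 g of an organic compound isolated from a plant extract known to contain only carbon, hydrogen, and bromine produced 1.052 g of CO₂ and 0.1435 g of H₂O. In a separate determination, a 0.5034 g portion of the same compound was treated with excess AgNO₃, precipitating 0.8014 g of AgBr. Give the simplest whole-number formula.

mol C = 1.052 g CO₂ ÷ 44.009 g/mol = 0.023904 mol
mol H = 2 × 0.1435 g H₂O ÷ 18.015 g/mol = 0.015931 mol
From the AgBr data: mol Br per gram of compound = (0.8014 ÷ 187.772) ÷ 0.5034 = 0.0084782 mol/g, so in the 0.9397 g combustion sample mol Br = 0.0079670 mol
Divide by the smallest (0.0079670 mol): C 3.000, H 2.000, Br 1.000

C3H2Br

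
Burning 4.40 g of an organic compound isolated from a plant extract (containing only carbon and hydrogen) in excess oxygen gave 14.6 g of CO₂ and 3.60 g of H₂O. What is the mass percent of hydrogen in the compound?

mol C = 14.6 g CO₂ ÷ 44.009 g/mol = 0.3318 mol
mol H = 2 × 3.60 g H₂O ÷ 18.015 g/mol = 0.3997 mol
mass % H = 0.4029 g ÷ 4.40 g × 100%

9.2%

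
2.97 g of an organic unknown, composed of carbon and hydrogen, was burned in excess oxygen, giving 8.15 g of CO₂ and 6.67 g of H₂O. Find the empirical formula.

mol C = 8.15 g CO₂ ÷ 44.009 g/mol = 0.1852 mol
mol H = 2 × 6.67 g H₂O ÷ 18.015 g/mol = 0.7405 mol
Divide by the smallest (0.1852 mol): C 1.000, H 3.999

CH4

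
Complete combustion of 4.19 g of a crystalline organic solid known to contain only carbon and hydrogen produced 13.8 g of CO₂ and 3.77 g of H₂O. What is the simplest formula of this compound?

C3H4

mol C = 13.8 g CO₂ ÷ 44.009 g/mol = 0.3136 mol
mol H = 2 × 3.77 g H₂O ÷ 18.015 g/mol = 0.4185 mol
Divide by the smallest (0.3136 mol): C 1.000, H 1.335
Multiplying each by 3 gives whole numbers: C 3.00, H 4.00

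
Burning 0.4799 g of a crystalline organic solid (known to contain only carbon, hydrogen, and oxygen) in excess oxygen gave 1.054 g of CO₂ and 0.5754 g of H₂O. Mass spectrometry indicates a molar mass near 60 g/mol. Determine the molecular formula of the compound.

C3H8O

mol C = 1.054 g CO₂ ÷ 44.009 g/mol = 0.023950 mol
mol H = 2 × 0.5754 g H₂O ÷ 18.015 g/mol = 0.063880 mol
mass O = 0.4799 − (0.28766 + 0.064391) = 0.12785 g → mol O = 0.12785 ÷ 15.999 = 0.0079911 mol
Divide by the smallest (0.0079911 mol): C 2.997, H 7.994, O 1.000
Empirical formula: C3H8O
Empirical-formula mass = 60.10 g/mol; 60 ÷ 60.10 ≈ 1, so the molecular formula is C3H8O.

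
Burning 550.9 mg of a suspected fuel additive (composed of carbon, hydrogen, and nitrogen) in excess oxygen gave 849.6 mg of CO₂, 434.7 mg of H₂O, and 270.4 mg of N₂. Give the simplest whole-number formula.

C2H5N2

mol C = 0.8496 g CO₂ ÷ 44.009 g/mol = 0.019305 mol
mol H = 2 × 0.4347 g H₂O ÷ 18.015 g/mol = 0.048260 mol
mol N = 2 × 0.2704 g N₂ ÷ 28.014 g/mol = 0.019305 mol
Divide by the smallest (0.019305 mol): C 1.000, H 2.500, N 1.000
Multiplying each by 2 gives whole numbers: C 2.00, H 5.00, N 2.00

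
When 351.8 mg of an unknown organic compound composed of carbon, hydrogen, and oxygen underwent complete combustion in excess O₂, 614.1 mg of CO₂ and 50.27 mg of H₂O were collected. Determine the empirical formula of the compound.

mol C = 0.6141 g CO₂ ÷ 44.009 g/mol = 0.013954 mol
mol H = 2 × 0.05027 g H₂O ÷ 18.015 g/mol = 0.0055809 mol
mass O = 0.3518 − (0.16760 + 0.0056256) = 0.17857 g → mol O = 0.17857 ÷ 15.999 = 0.011162 mol
Divide by the smallest (0.0055809 mol): C 2.500, H 1.000, O 2.000
Multiplying each by 2 gives whole numbers: C 5.00, H 2.00, O 4.00

C5H2O4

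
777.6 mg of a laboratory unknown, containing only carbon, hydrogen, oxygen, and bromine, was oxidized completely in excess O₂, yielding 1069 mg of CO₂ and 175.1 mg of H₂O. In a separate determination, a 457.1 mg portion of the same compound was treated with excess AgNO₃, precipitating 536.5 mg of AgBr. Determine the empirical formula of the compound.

C5H4BrO

mol C = 1.069 g CO₂ ÷ 44.009 g/mol = 0.024290 mol
mol H = 2 × 0.1751 g H₂O ÷ 18.015 g/mol = 0.019439 mol
From the AgBr data: mol Br per gram of compound = (0.5365 ÷ 187.772) ÷ 0.4571 = 0.0062507 mol/g, so in the 0.7776 g combustion sample mol Br = 0.0048605 mol
mass O = 0.7776 − (0.29175 + 0.019595 + 0.38838) = 0.077876 g → mol O = 0.077876 ÷ 15.999 = 0.0048676 mol
Divide by the smallest (0.0048605 mol): C 4.997, H 3.999, Br 1.000, O 1.001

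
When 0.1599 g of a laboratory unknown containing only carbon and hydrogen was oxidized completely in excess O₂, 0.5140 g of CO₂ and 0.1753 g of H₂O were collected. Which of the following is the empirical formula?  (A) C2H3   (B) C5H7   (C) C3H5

(C) C3H5

mol C = 0.5140 g CO₂ ÷ 44.009 g/mol = 0.011679 mol
mol H = 2 × 0.1753 g H₂O ÷ 18.015 g/mol = 0.019462 mol
Divide by the smallest (0.011679 mol): C 1.000, H 1.666
Multiplying each by 3 gives whole numbers: C 3.00, H 5.00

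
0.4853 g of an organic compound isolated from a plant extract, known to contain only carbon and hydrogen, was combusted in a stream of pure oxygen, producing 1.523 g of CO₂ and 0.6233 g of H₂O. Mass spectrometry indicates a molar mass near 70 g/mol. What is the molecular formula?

C5H10

mol C = 1.523 g CO₂ ÷ 44.009 g/mol = 0.034607 mol
mol H = 2 × 0.6233 g H₂O ÷ 18.015 g/mol = 0.069198 mol
Divide by the smallest (0.034607 mol): C 1.000, H 2.000
Empirical formula: CH2
Empirical-formula mass = 14.03 g/mol; 70 ÷ 14.03 ≈ 5, so the molecular formula is C5H10.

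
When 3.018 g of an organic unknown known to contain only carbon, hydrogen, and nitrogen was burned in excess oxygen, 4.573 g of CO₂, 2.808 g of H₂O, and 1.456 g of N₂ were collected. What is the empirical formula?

mol C = 4.573 g CO₂ ÷ 44.009 g/mol = 0.10391 mol
mol H = 2 × 2.808 g H₂O ÷ 18.015 g/mol = 0.31174 mol
mol N = 2 × 1.456 g N₂ ÷ 28.014 g/mol = 0.10395 mol
Divide by the smallest (0.10391 mol): C 1.000, H 3.000, N 1.000

CH3N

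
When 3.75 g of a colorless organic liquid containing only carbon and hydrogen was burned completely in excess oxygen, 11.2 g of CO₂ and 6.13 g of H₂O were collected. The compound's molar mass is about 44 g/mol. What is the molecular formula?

C3H8

mol C = 11.2 g CO₂ ÷ 44.009 g/mol = 0.2545 mol
mol H = 2 × 6.13 g H₂O ÷ 18.015 g/mol = 0.6805 mol
Divide by the smallest (0.2545 mol): C 1.000, H 2.674
Multiplying each by 3 gives whole numbers: C 3.00, H 8.02
Empirical formula: C3H8
Empirical-formula mass = 44.10 g/mol; 44 ÷ 44.10 ≈ 1, so the molecular formula is C3H8.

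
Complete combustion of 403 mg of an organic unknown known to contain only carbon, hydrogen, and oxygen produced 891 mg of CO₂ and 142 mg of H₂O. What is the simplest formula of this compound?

mol C = 0.891 g CO₂ ÷ 44.009 g/mol = 0.02025 mol
mol H = 2 × 0.142 g H₂O ÷ 18.015 g/mol = 0.01576 mol
mass O = 0.403 − (0.2432 + 0.01589) = 0.1439 g → mol O = 0.1439 ÷ 15.999 = 0.008997 mol
Divide by the smallest (0.008997 mol): C 2.250, H 1.752, O 1.000
Multiplying each by 4 gives whole numbers: C 9.00, H 7.01, O 4.00

C9H7O4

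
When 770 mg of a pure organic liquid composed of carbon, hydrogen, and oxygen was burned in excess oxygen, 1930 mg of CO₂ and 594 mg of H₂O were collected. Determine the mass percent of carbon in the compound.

mol C = 1.93 g CO₂ ÷ 44.009 g/mol = 0.04385 mol
mol H = 2 × 0.594 g H₂O ÷ 18.015 g/mol = 0.06595 mol
mass O = 0.770 − (0.5267 + 0.06647) = 0.1768 g → mol O = 0.1768 ÷ 15.999 = 0.01105 mol
mass % C = 0.5267 g ÷ 0.770 g × 100%

68.4%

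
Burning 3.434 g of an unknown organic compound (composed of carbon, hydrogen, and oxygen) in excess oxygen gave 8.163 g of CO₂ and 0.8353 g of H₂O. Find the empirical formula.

C8H4O3

mol C = 8.163 g CO₂ ÷ 44.009 g/mol = 0.18548 mol
mol H = 2 × 0.8353 g H₂O ÷ 18.015 g/mol = 0.092734 mol
mass O = 3.434 − (2.2279 + 0.093476) = 1.1127 g → mol O = 1.1127 ÷ 15.999 = 0.069546 mol
Divide by the smallest (0.069546 mol): C 2.667, H 1.333, O 1.000
Multiplying each by 3 gives whole numbers: C 8.00, H 4.00, O 3.00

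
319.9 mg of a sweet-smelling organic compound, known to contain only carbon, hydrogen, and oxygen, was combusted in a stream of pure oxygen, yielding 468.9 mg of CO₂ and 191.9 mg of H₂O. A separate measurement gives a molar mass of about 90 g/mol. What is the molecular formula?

C3H6O3

mol C = 0.4689 g CO₂ ÷ 44.009 g/mol = 0.010655 mol
mol H = 2 × 0.1919 g H₂O ÷ 18.015 g/mol = 0.021304 mol
mass O = 0.3199 − (0.12797 + 0.021475) = 0.17045 g → mol O = 0.17045 ÷ 15.999 = 0.010654 mol
Divide by the smallest (0.010654 mol): C 1.000, H 2.000, O 1.000
Empirical formula: CH2O
Empirical-formula mass = 30.03 g/mol; 90 ÷ 30.03 ≈ 3, so the molecular formula is C3H6O3.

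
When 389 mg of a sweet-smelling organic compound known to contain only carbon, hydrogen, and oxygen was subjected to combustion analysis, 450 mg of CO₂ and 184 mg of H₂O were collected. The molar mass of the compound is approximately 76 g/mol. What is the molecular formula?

mol C = 0.450 g CO₂ ÷ 44.009 g/mol = 0.01023 mol
mol H = 2 × 0.184 g H₂O ÷ 18.015 g/mol = 0.02043 mol
mass O = 0.389 − (0.1228 + 0.02059) = 0.2456 g → mol O = 0.2456 ÷ 15.999 = 0.01535 mol
Divide by the smallest (0.01023 mol): C 1.000, H 1.998, O 1.501
Multiplying each by 2 gives whole numbers: C 2.00, H 4.00, O 3.00
Empirical formula: C2H4O3
Empirical-formula mass = 76.05 g/mol; 76 ÷ 76.05 ≈ 1, so the molecular formula is C2H4O3.

C2H4O3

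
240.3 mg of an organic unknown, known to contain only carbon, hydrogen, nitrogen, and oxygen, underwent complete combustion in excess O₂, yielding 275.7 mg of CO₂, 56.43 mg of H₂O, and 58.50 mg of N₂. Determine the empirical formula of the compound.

C3H3N2O3

mol C = 0.2757 g CO₂ ÷ 44.009 g/mol = 0.0062646 mol
mol H = 2 × 0.05643 g H₂O ÷ 18.015 g/mol = 0.0062648 mol
mol N = 2 × 0.05850 g N₂ ÷ 28.014 g/mol = 0.0041765 mol
mass O = 0.2403 − (0.075244 + 0.0063149 + 0.058500) = 0.10024 g → mol O = 0.10024 ÷ 15.999 = 0.0062654 mol
Divide by the smallest (0.0041765 mol): C 1.500, H 1.500, N 1.000, O 1.500
Multiplying each by 2 gives whole numbers: C 3.00, H 3.00, N 2.00, O 3.00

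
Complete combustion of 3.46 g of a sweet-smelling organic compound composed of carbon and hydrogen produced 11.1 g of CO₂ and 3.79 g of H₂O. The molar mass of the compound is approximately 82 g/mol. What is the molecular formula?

C6H10

mol C = 11.1 g CO₂ ÷ 44.009 g/mol = 0.2522 mol
mol H = 2 × 3.79 g H₂O ÷ 18.015 g/mol = 0.4208 mol
Divide by the smallest (0.2522 mol): C 1.000, H 1.668
Multiplying each by 3 gives whole numbers: C 3.00, H 5.00
Empirical formula: C3H5
Empirical-formula mass = 41.07 g/mol; 82 ÷ 41.07 ≈ 2, so the molecular formula is C6H10.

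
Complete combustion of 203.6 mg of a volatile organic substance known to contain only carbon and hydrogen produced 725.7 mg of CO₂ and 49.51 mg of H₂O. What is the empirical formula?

C3H

mol C = 0.7257 g CO₂ ÷ 44.009 g/mol = 0.016490 mol
mol H = 2 × 0.04951 g H₂O ÷ 18.015 g/mol = 0.0054965 mol
Divide by the smallest (0.0054965 mol): C 3.000, H 1.000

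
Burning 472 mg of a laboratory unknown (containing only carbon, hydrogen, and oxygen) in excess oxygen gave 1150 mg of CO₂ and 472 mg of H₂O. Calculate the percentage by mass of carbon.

mol C = 1.15 g CO₂ ÷ 44.009 g/mol = 0.02613 mol
mol H = 2 × 0.472 g H₂O ÷ 18.015 g/mol = 0.05240 mol
mass O = 0.472 − (0.3139 + 0.05282) = 0.1053 g → mol O = 0.1053 ÷ 15.999 = 0.006583 mol
mass % C = 0.3139 g ÷ 0.472 g × 100%

66.5%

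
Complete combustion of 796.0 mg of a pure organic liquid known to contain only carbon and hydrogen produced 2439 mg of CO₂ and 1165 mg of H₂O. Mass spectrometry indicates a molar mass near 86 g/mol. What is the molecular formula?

mol C = 2.439 g CO₂ ÷ 44.009 g/mol = 0.055420 mol
mol H = 2 × 1.165 g H₂O ÷ 18.015 g/mol = 0.12934 mol
Divide by the smallest (0.055420 mol): C 1.000, H 2.334
Multiplying each by 3 gives whole numbers: C 3.00, H 7.00
Empirical formula: C3H7
Empirical-formula mass = 43.09 g/mol; 86 ÷ 43.09 ≈ 2, so the molecular formula is C6H14.

C6H14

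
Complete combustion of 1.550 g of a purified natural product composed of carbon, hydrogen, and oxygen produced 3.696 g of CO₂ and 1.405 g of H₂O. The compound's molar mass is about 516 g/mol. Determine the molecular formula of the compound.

C28H52O8

mol C = 3.696 g CO₂ ÷ 44.009 g/mol = 0.083983 mol
mol H = 2 × 1.405 g H₂O ÷ 18.015 g/mol = 0.15598 mol
mass O = 1.550 − (1.0087 + 0.15723) = 0.38405 g → mol O = 0.38405 ÷ 15.999 = 0.024005 mol
Divide by the smallest (0.024005 mol): C 3.499, H 6.498, O 1.000
Multiplying each by 2 gives whole numbers: C 7.00, H 13.00, O 2.00
Empirical formula: C7H13O2
Empirical-formula mass = 129.18 g/mol; 516 ÷ 129.18 ≈ 4, so the molecular formula is C28H52O8.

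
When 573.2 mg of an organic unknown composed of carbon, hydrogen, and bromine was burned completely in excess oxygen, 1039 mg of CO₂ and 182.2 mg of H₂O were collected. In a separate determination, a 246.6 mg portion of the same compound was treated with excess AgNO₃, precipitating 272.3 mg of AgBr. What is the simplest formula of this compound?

mol C = 1.039 g CO₂ ÷ 44.009 g/mol = 0.023609 mol
mol H = 2 × 0.1822 g H₂O ÷ 18.015 g/mol = 0.020228 mol
From the AgBr data: mol Br per gram of compound = (0.2723 ÷ 187.772) ÷ 0.2466 = 0.0058806 mol/g, so in the 0.5732 g combustion sample mol Br = 0.0033708 mol
Divide by the smallest (0.0033708 mol): C 7.004, H 6.001, Br 1.000

C7H6Br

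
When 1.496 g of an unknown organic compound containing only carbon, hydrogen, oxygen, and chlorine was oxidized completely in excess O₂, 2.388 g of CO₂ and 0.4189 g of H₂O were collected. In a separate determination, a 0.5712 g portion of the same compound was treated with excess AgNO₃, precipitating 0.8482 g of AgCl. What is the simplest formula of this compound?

mol C = 2.388 g CO₂ ÷ 44.009 g/mol = 0.054262 mol
mol H = 2 × 0.4189 g H₂O ÷ 18.015 g/mol = 0.046506 mol
From the AgCl data: mol Cl per gram of compound = (0.8482 ÷ 143.318) ÷ 0.5712 = 0.010361 mol/g, so in the 1.496 g combustion sample mol Cl = 0.015500 mol
mass O = 1.496 − (0.65174 + 0.046878 + 0.54949) = 0.24790 g → mol O = 0.24790 ÷ 15.999 = 0.015495 mol
Divide by the smallest (0.015495 mol): C 3.502, H 3.001, Cl 1.000, O 1.000
Multiplying each by 2 gives whole numbers: C 7.00, H 6.00, Cl 2.00, O 2.00

C7H6Cl2O2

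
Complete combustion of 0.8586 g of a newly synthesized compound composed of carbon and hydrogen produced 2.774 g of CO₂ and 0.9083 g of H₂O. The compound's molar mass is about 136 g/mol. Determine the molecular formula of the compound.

C10H16

mol C = 2.774 g CO₂ ÷ 44.009 g/mol = 0.063033 mol
mol H = 2 × 0.9083 g H₂O ÷ 18.015 g/mol = 0.10084 mol
Divide by the smallest (0.063033 mol): C 1.000, H 1.600
Multiplying each by 5 gives whole numbers: C 5.00, H 8.00
Empirical formula: C5H8
Empirical-formula mass = 68.12 g/mol; 136 ÷ 68.12 ≈ 2, so the molecular formula is C10H16.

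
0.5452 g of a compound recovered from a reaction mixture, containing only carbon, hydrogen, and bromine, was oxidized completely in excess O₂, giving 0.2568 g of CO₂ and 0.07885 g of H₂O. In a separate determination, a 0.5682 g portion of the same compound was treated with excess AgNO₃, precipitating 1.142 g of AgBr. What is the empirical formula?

C2H3Br2

mol C = 0.2568 g CO₂ ÷ 44.009 g/mol = 0.0058352 mol
mol H = 2 × 0.07885 g H₂O ÷ 18.015 g/mol = 0.0087538 mol
From the AgBr data: mol Br per gram of compound = (1.142 ÷ 187.772) ÷ 0.5682 = 0.010704 mol/g, so in the 0.5452 g combustion sample mol Br = 0.0058357 mol
Divide by the smallest (0.0058352 mol): C 1.000, H 1.500, Br 1.000
Multiplying each by 2 gives whole numbers: C 2.00, H 3.00, Br 2.00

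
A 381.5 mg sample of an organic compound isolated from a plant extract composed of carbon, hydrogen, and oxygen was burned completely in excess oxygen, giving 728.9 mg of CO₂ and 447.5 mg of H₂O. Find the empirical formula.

C2H6O

mol C = 0.7289 g CO₂ ÷ 44.009 g/mol = 0.016563 mol
mol H = 2 × 0.4475 g H₂O ÷ 18.015 g/mol = 0.049681 mol
mass O = 0.3815 − (0.19893 + 0.050078) = 0.13249 g → mol O = 0.13249 ÷ 15.999 = 0.0082811 mol
Divide by the smallest (0.0082811 mol): C 2.000, H 5.999, O 1.000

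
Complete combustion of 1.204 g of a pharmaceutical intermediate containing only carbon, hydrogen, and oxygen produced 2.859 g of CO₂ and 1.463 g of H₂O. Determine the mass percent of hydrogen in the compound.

13.60%

mol C = 2.859 g CO₂ ÷ 44.009 g/mol = 0.064964 mol
mol H = 2 × 1.463 g H₂O ÷ 18.015 g/mol = 0.16242 mol
mass O = 1.204 − (0.78028 + 0.16372) = 0.26000 g → mol O = 0.26000 ÷ 15.999 = 0.016251 mol
mass % H = 0.16372 g ÷ 1.204 g × 100%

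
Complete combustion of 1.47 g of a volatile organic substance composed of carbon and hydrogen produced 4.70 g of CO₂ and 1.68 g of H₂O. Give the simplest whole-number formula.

C4H7

mol C = 4.70 g CO₂ ÷ 44.009 g/mol = 0.1068 mol
mol H = 2 × 1.68 g H₂O ÷ 18.015 g/mol = 0.1865 mol
Divide by the smallest (0.1068 mol): C 1.000, H 1.746
Multiplying each by 4 gives whole numbers: C 4.00, H 6.99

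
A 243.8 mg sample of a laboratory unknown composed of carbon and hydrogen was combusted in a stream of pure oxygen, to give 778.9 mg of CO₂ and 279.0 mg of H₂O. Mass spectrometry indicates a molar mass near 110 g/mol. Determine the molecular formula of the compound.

C8H14

mol C = 0.7789 g CO₂ ÷ 44.009 g/mol = 0.017699 mol
mol H = 2 × 0.2790 g H₂O ÷ 18.015 g/mol = 0.030974 mol
Divide by the smallest (0.017699 mol): C 1.000, H 1.750
Multiplying each by 4 gives whole numbers: C 4.00, H 7.00
Empirical formula: C4H7
Empirical-formula mass = 55.10 g/mol; 110 ÷ 55.10 ≈ 2, so the molecular formula is C8H14.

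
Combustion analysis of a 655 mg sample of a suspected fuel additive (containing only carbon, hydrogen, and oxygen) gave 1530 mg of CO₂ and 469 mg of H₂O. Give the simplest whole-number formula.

mol C = 1.53 g CO₂ ÷ 44.009 g/mol = 0.03477 mol
mol H = 2 × 0.469 g H₂O ÷ 18.015 g/mol = 0.05207 mol
mass O = 0.655 − (0.4176 + 0.05248) = 0.1849 g → mol O = 0.1849 ÷ 15.999 = 0.01156 mol
Divide by the smallest (0.01156 mol): C 3.007, H 4.504, O 1.000
Multiplying each by 2 gives whole numbers: C 6.01, H 9.01, O 2.00

C6H9O2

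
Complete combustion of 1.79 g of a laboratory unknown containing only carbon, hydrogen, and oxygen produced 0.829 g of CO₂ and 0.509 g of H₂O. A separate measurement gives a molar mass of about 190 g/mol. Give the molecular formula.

mol C = 0.829 g CO₂ ÷ 44.009 g/mol = 0.01884 mol
mol H = 2 × 0.509 g H₂O ÷ 18.015 g/mol = 0.05651 mol
mass O = 1.79 − (0.2263 + 0.05696) = 1.507 g → mol O = 1.507 ÷ 15.999 = 0.09418 mol
Divide by the smallest (0.01884 mol): C 1.000, H 3.000, O 5.000
Empirical formula: CH3O5
Empirical-formula mass = 95.03 g/mol; 190 ÷ 95.03 ≈ 2, so the molecular formula is C2H6O10.

C2H6O10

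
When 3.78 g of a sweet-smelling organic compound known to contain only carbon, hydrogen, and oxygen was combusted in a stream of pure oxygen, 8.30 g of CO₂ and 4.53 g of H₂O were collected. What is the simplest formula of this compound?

C3H8O

mol C = 8.30 g CO₂ ÷ 44.009 g/mol = 0.1886 mol
mol H = 2 × 4.53 g H₂O ÷ 18.015 g/mol = 0.5029 mol
mass O = 3.78 − (2.265 + 0.5069) = 1.008 g → mol O = 1.008 ÷ 15.999 = 0.06299 mol
Divide by the smallest (0.06299 mol): C 2.994, H 7.984, O 1.000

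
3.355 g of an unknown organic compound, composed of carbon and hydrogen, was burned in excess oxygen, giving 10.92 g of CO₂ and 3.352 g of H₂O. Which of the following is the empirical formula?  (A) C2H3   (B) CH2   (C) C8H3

mol C = 10.92 g CO₂ ÷ 44.009 g/mol = 0.24813 mol
mol H = 2 × 3.352 g H₂O ÷ 18.015 g/mol = 0.37213 mol
Divide by the smallest (0.24813 mol): C 1.000, H 1.500
Multiplying each by 2 gives whole numbers: C 2.00, H 3.00

(A) C2H3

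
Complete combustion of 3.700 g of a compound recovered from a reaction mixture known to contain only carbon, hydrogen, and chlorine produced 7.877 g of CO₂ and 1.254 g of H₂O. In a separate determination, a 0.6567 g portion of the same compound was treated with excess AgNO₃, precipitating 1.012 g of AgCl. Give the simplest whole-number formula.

C9H7Cl2

mol C = 7.877 g CO₂ ÷ 44.009 g/mol = 0.17899 mol
mol H = 2 × 1.254 g H₂O ÷ 18.015 g/mol = 0.13922 mol
From the AgCl data: mol Cl per gram of compound = (1.012 ÷ 143.318) ÷ 0.6567 = 0.010753 mol/g, so in the 3.700 g combustion sample mol Cl = 0.039785 mol
Divide by the smallest (0.039785 mol): C 4.499, H 3.499, Cl 1.000
Multiplying each by 2 gives whole numbers: C 9.00, H 7.00, Cl 2.00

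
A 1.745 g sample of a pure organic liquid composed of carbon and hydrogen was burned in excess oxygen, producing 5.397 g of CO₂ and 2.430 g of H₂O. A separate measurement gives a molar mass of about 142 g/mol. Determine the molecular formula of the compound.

C10H22

mol C = 5.397 g CO₂ ÷ 44.009 g/mol = 0.12263 mol
mol H = 2 × 2.430 g H₂O ÷ 18.015 g/mol = 0.26978 mol
Divide by the smallest (0.12263 mol): C 1.000, H 2.200
Multiplying each by 5 gives whole numbers: C 5.00, H 11.00
Empirical formula: C5H11
Empirical-formula mass = 71.14 g/mol; 142 ÷ 71.14 ≈ 2, so the molecular formula is C10H22.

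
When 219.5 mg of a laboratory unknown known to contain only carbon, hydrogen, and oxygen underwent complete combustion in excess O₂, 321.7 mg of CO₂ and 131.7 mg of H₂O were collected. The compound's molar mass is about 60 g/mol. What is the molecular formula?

C2H4O2

mol C = 0.3217 g CO₂ ÷ 44.009 g/mol = 0.0073099 mol
mol H = 2 × 0.1317 g H₂O ÷ 18.015 g/mol = 0.014621 mol
mass O = 0.2195 − (0.087799 + 0.014738) = 0.11696 g → mol O = 0.11696 ÷ 15.999 = 0.0073106 mol
Divide by the smallest (0.0073099 mol): C 1.000, H 2.000, O 1.000
Empirical formula: CH2O
Empirical-formula mass = 30.03 g/mol; 60 ÷ 30.03 ≈ 2, so the molecular formula is C2H4O2.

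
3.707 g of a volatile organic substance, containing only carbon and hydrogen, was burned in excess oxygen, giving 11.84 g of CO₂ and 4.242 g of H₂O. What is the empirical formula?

mol C = 11.84 g CO₂ ÷ 44.009 g/mol = 0.26904 mol
mol H = 2 × 4.242 g H₂O ÷ 18.015 g/mol = 0.47094 mol
Divide by the smallest (0.26904 mol): C 1.000, H 1.750
Multiplying each by 4 gives whole numbers: C 4.00, H 7.00

C4H7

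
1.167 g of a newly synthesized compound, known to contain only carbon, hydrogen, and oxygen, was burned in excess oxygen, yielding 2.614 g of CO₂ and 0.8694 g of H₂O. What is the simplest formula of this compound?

C8H13O3

mol C = 2.614 g CO₂ ÷ 44.009 g/mol = 0.059397 mol
mol H = 2 × 0.8694 g H₂O ÷ 18.015 g/mol = 0.096520 mol
mass O = 1.167 − (0.71342 + 0.097292) = 0.35629 g → mol O = 0.35629 ÷ 15.999 = 0.022270 mol
Divide by the smallest (0.022270 mol): C 2.667, H 4.334, O 1.000
Multiplying each by 3 gives whole numbers: C 8.00, H 13.00, O 3.00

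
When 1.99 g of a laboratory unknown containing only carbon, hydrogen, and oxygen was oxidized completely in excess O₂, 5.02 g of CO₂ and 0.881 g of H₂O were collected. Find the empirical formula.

C7H6O2

mol C = 5.02 g CO₂ ÷ 44.009 g/mol = 0.1141 mol
mol H = 2 × 0.881 g H₂O ÷ 18.015 g/mol = 0.09781 mol
mass O = 1.99 − (1.370 + 0.09859) = 0.5213 g → mol O = 0.5213 ÷ 15.999 = 0.03259 mol
Divide by the smallest (0.03259 mol): C 3.501, H 3.002, O 1.000
Multiplying each by 2 gives whole numbers: C 7.00, H 6.00, O 2.00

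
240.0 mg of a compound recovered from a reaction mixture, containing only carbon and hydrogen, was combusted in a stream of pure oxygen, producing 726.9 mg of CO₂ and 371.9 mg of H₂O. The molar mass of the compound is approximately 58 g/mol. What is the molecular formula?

mol C = 0.7269 g CO₂ ÷ 44.009 g/mol = 0.016517 mol
mol H = 2 × 0.3719 g H₂O ÷ 18.015 g/mol = 0.041288 mol
Divide by the smallest (0.016517 mol): C 1.000, H 2.500
Multiplying each by 2 gives whole numbers: C 2.00, H 5.00
Empirical formula: C2H5
Empirical-formula mass = 29.06 g/mol; 58 ÷ 29.06 ≈ 2, so the molecular formula is C4H10.

C4H10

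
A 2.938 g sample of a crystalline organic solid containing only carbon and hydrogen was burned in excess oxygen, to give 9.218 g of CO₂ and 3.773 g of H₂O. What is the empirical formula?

CH2

mol C = 9.218 g CO₂ ÷ 44.009 g/mol = 0.20946 mol
mol H = 2 × 3.773 g H₂O ÷ 18.015 g/mol = 0.41887 mol
Divide by the smallest (0.20946 mol): C 1.000, H 2.000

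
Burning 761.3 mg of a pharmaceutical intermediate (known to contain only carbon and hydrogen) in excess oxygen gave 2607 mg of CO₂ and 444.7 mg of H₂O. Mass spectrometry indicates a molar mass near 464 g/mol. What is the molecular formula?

C36H30

mol C = 2.607 g CO₂ ÷ 44.009 g/mol = 0.059238 mol
mol H = 2 × 0.4447 g H₂O ÷ 18.015 g/mol = 0.049370 mol
Divide by the smallest (0.049370 mol): C 1.200, H 1.000
Multiplying each by 5 gives whole numbers: C 6.00, H 5.00
Empirical formula: C6H5
Empirical-formula mass = 77.11 g/mol; 464 ÷ 77.11 ≈ 6, so the molecular formula is C36H30.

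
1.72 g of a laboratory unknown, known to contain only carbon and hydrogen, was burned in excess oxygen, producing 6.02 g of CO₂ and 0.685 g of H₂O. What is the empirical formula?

C9H5

mol C = 6.02 g CO₂ ÷ 44.009 g/mol = 0.1368 mol
mol H = 2 × 0.685 g H₂O ÷ 18.015 g/mol = 0.07605 mol
Divide by the smallest (0.07605 mol): C 1.799, H 1.000
Multiplying each by 5 gives whole numbers: C 8.99, H 5.00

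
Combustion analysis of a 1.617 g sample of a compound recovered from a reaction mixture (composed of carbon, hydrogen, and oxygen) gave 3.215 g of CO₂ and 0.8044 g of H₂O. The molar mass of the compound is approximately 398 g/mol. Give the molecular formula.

mol C = 3.215 g CO₂ ÷ 44.009 g/mol = 0.073053 mol
mol H = 2 × 0.8044 g H₂O ÷ 18.015 g/mol = 0.089303 mol
mass O = 1.617 − (0.87744 + 0.090018) = 0.64954 g → mol O = 0.64954 ÷ 15.999 = 0.040599 mol
Divide by the smallest (0.040599 mol): C 1.799, H 2.200, O 1.000
Multiplying each by 5 gives whole numbers: C 9.00, H 11.00, O 5.00
Empirical formula: C9H11O5
Empirical-formula mass = 199.18 g/mol; 398 ÷ 199.18 ≈ 2, so the molecular formula is C18H22O10.

C18H22O10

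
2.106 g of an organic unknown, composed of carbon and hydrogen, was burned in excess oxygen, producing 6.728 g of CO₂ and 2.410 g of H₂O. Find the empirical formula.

mol C = 6.728 g CO₂ ÷ 44.009 g/mol = 0.15288 mol
mol H = 2 × 2.410 g H₂O ÷ 18.015 g/mol = 0.26755 mol
Divide by the smallest (0.15288 mol): C 1.000, H 1.750
Multiplying each by 4 gives whole numbers: C 4.00, H 7.00

C4H7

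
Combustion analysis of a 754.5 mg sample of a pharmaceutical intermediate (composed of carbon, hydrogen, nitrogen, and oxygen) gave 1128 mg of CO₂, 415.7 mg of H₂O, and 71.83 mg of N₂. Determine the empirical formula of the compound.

mol C = 1.128 g CO₂ ÷ 44.009 g/mol = 0.025631 mol
mol H = 2 × 0.4157 g H₂O ÷ 18.015 g/mol = 0.046150 mol
mol N = 2 × 0.07183 g N₂ ÷ 28.014 g/mol = 0.0051282 mol
mass O = 0.7545 − (0.30786 + 0.046520 + 0.071830) = 0.32829 g → mol O = 0.32829 ÷ 15.999 = 0.020520 mol
Divide by the smallest (0.0051282 mol): C 4.998, H 8.999, N 1.000, O 4.001

C5H9NO4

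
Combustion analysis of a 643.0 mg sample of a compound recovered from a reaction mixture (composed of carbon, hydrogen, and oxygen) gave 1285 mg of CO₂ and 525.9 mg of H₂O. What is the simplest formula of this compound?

mol C = 1.285 g CO₂ ÷ 44.009 g/mol = 0.029199 mol
mol H = 2 × 0.5259 g H₂O ÷ 18.015 g/mol = 0.058385 mol
mass O = 0.6430 − (0.35070 + 0.058852) = 0.23344 g → mol O = 0.23344 ÷ 15.999 = 0.014591 mol
Divide by the smallest (0.014591 mol): C 2.001, H 4.001, O 1.000

C2H4O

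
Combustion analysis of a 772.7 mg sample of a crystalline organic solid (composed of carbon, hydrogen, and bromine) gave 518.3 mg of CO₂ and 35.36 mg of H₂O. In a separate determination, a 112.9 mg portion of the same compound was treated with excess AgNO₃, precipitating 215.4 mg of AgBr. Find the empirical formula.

mol C = 0.5183 g CO₂ ÷ 44.009 g/mol = 0.011777 mol
mol H = 2 × 0.03536 g H₂O ÷ 18.015 g/mol = 0.0039256 mol
From the AgBr data: mol Br per gram of compound = (0.2154 ÷ 187.772) ÷ 0.1129 = 0.010161 mol/g, so in the 0.7727 g combustion sample mol Br = 0.0078511 mol
Divide by the smallest (0.0039256 mol): C 3.000, H 1.000, Br 2.000

C3HBr2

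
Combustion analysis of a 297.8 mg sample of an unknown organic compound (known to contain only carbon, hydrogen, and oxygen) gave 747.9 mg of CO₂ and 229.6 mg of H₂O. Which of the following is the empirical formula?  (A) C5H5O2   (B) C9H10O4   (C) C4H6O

mol C = 0.7479 g CO₂ ÷ 44.009 g/mol = 0.016994 mol
mol H = 2 × 0.2296 g H₂O ÷ 18.015 g/mol = 0.025490 mol
mass O = 0.2978 − (0.20412 + 0.025694) = 0.067988 g → mol O = 0.067988 ÷ 15.999 = 0.0042495 mol
Divide by the smallest (0.0042495 mol): C 3.999, H 5.998, O 1.000

(C) C4H6O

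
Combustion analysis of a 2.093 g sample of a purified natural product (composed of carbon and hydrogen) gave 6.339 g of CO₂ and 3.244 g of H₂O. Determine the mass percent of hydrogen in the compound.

mol C = 6.339 g CO₂ ÷ 44.009 g/mol = 0.14404 mol
mol H = 2 × 3.244 g H₂O ÷ 18.015 g/mol = 0.36014 mol
mass % H = 0.36303 g ÷ 2.093 g × 100%

17.34%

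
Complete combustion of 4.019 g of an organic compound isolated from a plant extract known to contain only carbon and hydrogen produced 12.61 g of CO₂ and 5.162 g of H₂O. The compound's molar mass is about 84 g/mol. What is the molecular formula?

mol C = 12.61 g CO₂ ÷ 44.009 g/mol = 0.28653 mol
mol H = 2 × 5.162 g H₂O ÷ 18.015 g/mol = 0.57308 mol
Divide by the smallest (0.28653 mol): C 1.000, H 2.000
Empirical formula: CH2
Empirical-formula mass = 14.03 g/mol; 84 ÷ 14.03 ≈ 6, so the molecular formula is C6H12.

C6H12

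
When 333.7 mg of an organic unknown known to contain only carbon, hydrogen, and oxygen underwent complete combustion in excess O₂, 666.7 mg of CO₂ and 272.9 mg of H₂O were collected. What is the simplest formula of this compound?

mol C = 0.6667 g CO₂ ÷ 44.009 g/mol = 0.015149 mol
mol H = 2 × 0.2729 g H₂O ÷ 18.015 g/mol = 0.030297 mol
mass O = 0.3337 − (0.18196 + 0.030539) = 0.12120 g → mol O = 0.12120 ÷ 15.999 = 0.0075757 mol
Divide by the smallest (0.0075757 mol): C 2.000, H 3.999, O 1.000

C2H4O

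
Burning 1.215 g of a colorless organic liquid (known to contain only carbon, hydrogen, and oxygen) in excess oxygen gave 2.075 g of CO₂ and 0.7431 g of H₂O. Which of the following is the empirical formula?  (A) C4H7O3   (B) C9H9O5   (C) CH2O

(A) C4H7O3

mol C = 2.075 g CO₂ ÷ 44.009 g/mol = 0.047149 mol
mol H = 2 × 0.7431 g H₂O ÷ 18.015 g/mol = 0.082498 mol
mass O = 1.215 − (0.56631 + 0.083158) = 0.56553 g → mol O = 0.56553 ÷ 15.999 = 0.035348 mol
Divide by the smallest (0.035348 mol): C 1.334, H 2.334, O 1.000
Multiplying each by 3 gives whole numbers: C 4.00, H 7.00, O 3.00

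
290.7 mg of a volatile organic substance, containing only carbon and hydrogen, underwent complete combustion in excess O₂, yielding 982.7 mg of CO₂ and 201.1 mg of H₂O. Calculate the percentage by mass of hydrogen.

mol C = 0.9827 g CO₂ ÷ 44.009 g/mol = 0.022330 mol
mol H = 2 × 0.2011 g H₂O ÷ 18.015 g/mol = 0.022326 mol
mass % H = 0.022504 g ÷ 0.2907 g × 100%

7.74%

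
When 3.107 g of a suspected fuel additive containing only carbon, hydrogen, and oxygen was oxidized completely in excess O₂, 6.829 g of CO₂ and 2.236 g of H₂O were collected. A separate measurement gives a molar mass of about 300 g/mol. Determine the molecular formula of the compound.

mol C = 6.829 g CO₂ ÷ 44.009 g/mol = 0.15517 mol
mol H = 2 × 2.236 g H₂O ÷ 18.015 g/mol = 0.24824 mol
mass O = 3.107 − (1.8638 + 0.25022) = 0.99300 g → mol O = 0.99300 ÷ 15.999 = 0.062066 mol
Divide by the smallest (0.062066 mol): C 2.500, H 4.000, O 1.000
Multiplying each by 2 gives whole numbers: C 5.00, H 8.00, O 2.00
Empirical formula: C5H8O2
Empirical-formula mass = 100.12 g/mol; 300 ÷ 100.12 ≈ 3, so the molecular formula is C15H24O6.

C15H24O6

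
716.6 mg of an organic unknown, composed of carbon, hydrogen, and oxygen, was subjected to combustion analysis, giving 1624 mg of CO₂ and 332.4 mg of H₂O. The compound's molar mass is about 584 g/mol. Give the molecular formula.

mol C = 1.624 g CO₂ ÷ 44.009 g/mol = 0.036902 mol
mol H = 2 × 0.3324 g H₂O ÷ 18.015 g/mol = 0.036903 mol
mass O = 0.7166 − (0.44322 + 0.037198) = 0.23618 g → mol O = 0.23618 ÷ 15.999 = 0.014762 mol
Divide by the smallest (0.014762 mol): C 2.500, H 2.500, O 1.000
Multiplying each by 2 gives whole numbers: C 5.00, H 5.00, O 2.00
Empirical formula: C5H5O2
Empirical-formula mass = 97.09 g/mol; 584 ÷ 97.09 ≈ 6, so the molecular formula is C30H30O12.

C30H30O12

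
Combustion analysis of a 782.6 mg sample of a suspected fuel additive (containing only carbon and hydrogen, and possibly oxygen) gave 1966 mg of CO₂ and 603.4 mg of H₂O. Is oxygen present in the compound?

mol C = 1.966 g CO₂ ÷ 44.009 g/mol = 0.044673 mol
mol H = 2 × 0.6034 g H₂O ÷ 18.015 g/mol = 0.066989 mol
C and H account for only 0.60409 g of the 0.7826 g sample; the remaining 0.17851 g must be oxygen.

yes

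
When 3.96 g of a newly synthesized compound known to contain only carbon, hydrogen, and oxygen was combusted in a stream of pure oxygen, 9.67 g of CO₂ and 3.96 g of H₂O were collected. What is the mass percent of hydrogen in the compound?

11.2%

mol C = 9.67 g CO₂ ÷ 44.009 g/mol = 0.2197 mol
mol H = 2 × 3.96 g H₂O ÷ 18.015 g/mol = 0.4396 mol
mass O = 3.96 − (2.639 + 0.4432) = 0.8777 g → mol O = 0.8777 ÷ 15.999 = 0.05486 mol
mass % H = 0.4432 g ÷ 3.96 g × 100%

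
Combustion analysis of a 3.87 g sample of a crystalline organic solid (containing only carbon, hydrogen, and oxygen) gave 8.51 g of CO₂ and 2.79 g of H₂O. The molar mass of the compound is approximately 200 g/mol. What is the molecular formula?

C10H16O4

mol C = 8.51 g CO₂ ÷ 44.009 g/mol = 0.1934 mol
mol H = 2 × 2.79 g H₂O ÷ 18.015 g/mol = 0.3097 mol
mass O = 3.87 − (2.323 + 0.3122) = 1.235 g → mol O = 1.235 ÷ 15.999 = 0.07721 mol
Divide by the smallest (0.07721 mol): C 2.505, H 4.012, O 1.000
Multiplying each by 2 gives whole numbers: C 5.01, H 8.02, O 2.00
Empirical formula: C5H8O2
Empirical-formula mass = 100.12 g/mol; 200 ÷ 100.12 ≈ 2, so the molecular formula is C10H16O4.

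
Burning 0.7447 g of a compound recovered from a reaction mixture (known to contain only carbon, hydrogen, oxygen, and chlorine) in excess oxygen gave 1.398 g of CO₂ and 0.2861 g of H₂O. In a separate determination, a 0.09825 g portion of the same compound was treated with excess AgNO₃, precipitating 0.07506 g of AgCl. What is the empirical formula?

mol C = 1.398 g CO₂ ÷ 44.009 g/mol = 0.031766 mol
mol H = 2 × 0.2861 g H₂O ÷ 18.015 g/mol = 0.031762 mol
From the AgCl data: mol Cl per gram of compound = (0.07506 ÷ 143.318) ÷ 0.09825 = 0.0053306 mol/g, so in the 0.7447 g combustion sample mol Cl = 0.0039697 mol
mass O = 0.7447 − (0.38154 + 0.032017 + 0.14073) = 0.19041 g → mol O = 0.19041 ÷ 15.999 = 0.011902 mol
Divide by the smallest (0.0039697 mol): C 8.002, H 8.001, Cl 1.000, O 2.998

C8H8ClO3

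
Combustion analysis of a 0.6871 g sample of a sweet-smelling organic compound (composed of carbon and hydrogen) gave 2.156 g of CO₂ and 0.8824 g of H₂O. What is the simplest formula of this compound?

mol C = 2.156 g CO₂ ÷ 44.009 g/mol = 0.048990 mol
mol H = 2 × 0.8824 g H₂O ÷ 18.015 g/mol = 0.097963 mol
Divide by the smallest (0.048990 mol): C 1.000, H 2.000

CH2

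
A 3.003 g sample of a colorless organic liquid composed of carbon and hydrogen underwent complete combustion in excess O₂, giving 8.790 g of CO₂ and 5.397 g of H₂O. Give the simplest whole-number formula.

CH3

mol C = 8.790 g CO₂ ÷ 44.009 g/mol = 0.19973 mol
mol H = 2 × 5.397 g H₂O ÷ 18.015 g/mol = 0.59917 mol
Divide by the smallest (0.19973 mol): C 1.000, H 3.000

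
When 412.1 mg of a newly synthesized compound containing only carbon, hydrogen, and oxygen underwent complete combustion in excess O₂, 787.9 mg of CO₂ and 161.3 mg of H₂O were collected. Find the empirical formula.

C8H8O5

mol C = 0.7879 g CO₂ ÷ 44.009 g/mol = 0.017903 mol
mol H = 2 × 0.1613 g H₂O ÷ 18.015 g/mol = 0.017907 mol
mass O = 0.4121 − (0.21503 + 0.018051) = 0.17901 g → mol O = 0.17901 ÷ 15.999 = 0.011189 mol
Divide by the smallest (0.011189 mol): C 1.600, H 1.600, O 1.000
Multiplying each by 5 gives whole numbers: C 8.00, H 8.00, O 5.00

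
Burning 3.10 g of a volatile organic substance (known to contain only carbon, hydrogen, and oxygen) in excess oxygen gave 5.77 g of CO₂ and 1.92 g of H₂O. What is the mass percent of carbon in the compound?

50.8%

mol C = 5.77 g CO₂ ÷ 44.009 g/mol = 0.1311 mol
mol H = 2 × 1.92 g H₂O ÷ 18.015 g/mol = 0.2132 mol
mass O = 3.10 − (1.575 + 0.2149) = 1.310 g → mol O = 1.310 ÷ 15.999 = 0.08190 mol
mass % C = 1.575 g ÷ 3.10 g × 100%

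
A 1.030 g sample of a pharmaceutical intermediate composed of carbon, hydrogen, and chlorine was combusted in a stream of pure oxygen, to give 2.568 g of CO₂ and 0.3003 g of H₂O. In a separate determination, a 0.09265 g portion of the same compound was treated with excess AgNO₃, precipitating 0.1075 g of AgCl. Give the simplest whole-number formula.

C7H4Cl

mol C = 2.568 g CO₂ ÷ 44.009 g/mol = 0.058352 mol
mol H = 2 × 0.3003 g H₂O ÷ 18.015 g/mol = 0.033339 mol
From the AgCl data: mol Cl per gram of compound = (0.1075 ÷ 143.318) ÷ 0.09265 = 0.0080958 mol/g, so in the 1.030 g combustion sample mol Cl = 0.0083387 mol
Divide by the smallest (0.0083387 mol): C 6.998, H 3.998, Cl 1.000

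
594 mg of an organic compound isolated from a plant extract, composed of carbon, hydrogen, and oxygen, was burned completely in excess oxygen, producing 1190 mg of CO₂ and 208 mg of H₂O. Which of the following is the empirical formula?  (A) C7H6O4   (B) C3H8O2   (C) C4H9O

mol C = 1.19 g CO₂ ÷ 44.009 g/mol = 0.02704 mol
mol H = 2 × 0.208 g H₂O ÷ 18.015 g/mol = 0.02309 mol
mass O = 0.594 − (0.3248 + 0.02328) = 0.2459 g → mol O = 0.2459 ÷ 15.999 = 0.01537 mol
Divide by the smallest (0.01537 mol): C 1.759, H 1.502, O 1.000
Multiplying each by 4 gives whole numbers: C 7.04, H 6.01, O 4.00

(A) C7H6O4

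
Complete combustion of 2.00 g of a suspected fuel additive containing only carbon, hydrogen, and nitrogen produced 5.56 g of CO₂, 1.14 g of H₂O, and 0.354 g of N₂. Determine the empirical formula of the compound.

C5H5N

mol C = 5.56 g CO₂ ÷ 44.009 g/mol = 0.1263 mol
mol H = 2 × 1.14 g H₂O ÷ 18.015 g/mol = 0.1266 mol
mol N = 2 × 0.354 g N₂ ÷ 28.014 g/mol = 0.02527 mol
Divide by the smallest (0.02527 mol): C 4.999, H 5.008, N 1.000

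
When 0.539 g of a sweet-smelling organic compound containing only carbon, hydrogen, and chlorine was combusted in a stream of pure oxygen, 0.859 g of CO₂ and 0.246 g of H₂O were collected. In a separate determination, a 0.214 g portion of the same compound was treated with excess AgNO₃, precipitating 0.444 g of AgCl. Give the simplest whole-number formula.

mol C = 0.859 g CO₂ ÷ 44.009 g/mol = 0.01952 mol
mol H = 2 × 0.246 g H₂O ÷ 18.015 g/mol = 0.02731 mol
From the AgCl data: mol Cl per gram of compound = (0.444 ÷ 143.318) ÷ 0.214 = 0.01448 mol/g, so in the 0.539 g combustion sample mol Cl = 0.007803 mol
Divide by the smallest (0.007803 mol): C 2.501, H 3.500, Cl 1.000
Multiplying each by 2 gives whole numbers: C 5.00, H 7.00, Cl 2.00

C5H7Cl2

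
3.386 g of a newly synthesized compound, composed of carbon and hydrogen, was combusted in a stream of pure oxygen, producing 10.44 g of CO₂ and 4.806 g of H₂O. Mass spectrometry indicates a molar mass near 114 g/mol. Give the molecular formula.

C8H18

mol C = 10.44 g CO₂ ÷ 44.009 g/mol = 0.23722 mol
mol H = 2 × 4.806 g H₂O ÷ 18.015 g/mol = 0.53356 mol
Divide by the smallest (0.23722 mol): C 1.000, H 2.249
Multiplying each by 4 gives whole numbers: C 4.00, H 9.00
Empirical formula: C4H9
Empirical-formula mass = 57.12 g/mol; 114 ÷ 57.12 ≈ 2, so the molecular formula is C8H18.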